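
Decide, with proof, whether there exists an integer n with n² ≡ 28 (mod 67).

There is no such integer.

Apply Euler's criterion with the prime 67: 28 is a quadratic residue iff 28^33 ≡ 1 (mod 67), and a non-residue iff it is ≡ −1.
Repeated squaring mod 67: 28^2 = 784 ≡ 47; 28^4 ≡ 47² = 2209 ≡ 65; 28^8 ≡ 65² = 4225 ≡ 4; 28^16 ≡ 4² = 16 ≡ 16; 28^32 ≡ 16² = 256 ≡ 55.
Since 33 = 32 + 1, 28^33 ≡ 55 · 28; multiplying out mod 67: 55·28 = 1540 ≡ 66. Thus 28^33 ≡ 66 ≡ −1 (mod 67).
The value −1 means 28 is a non-residue modulo 67, so n² ≡ 28 (mod 67) is impossible.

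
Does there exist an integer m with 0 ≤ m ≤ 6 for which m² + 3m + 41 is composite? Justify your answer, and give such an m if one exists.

At m = 2: 2² + 3·2 + 41 = 51 = 3·17, which is composite.

m = 2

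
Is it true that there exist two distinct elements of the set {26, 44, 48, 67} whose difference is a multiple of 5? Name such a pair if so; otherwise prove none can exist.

Residues mod 5: 26↦1, 44↦4, 48↦3, 67↦2.
All 4 residues are distinct, so no two elements differ by a multiple of 5.

There is no such pair.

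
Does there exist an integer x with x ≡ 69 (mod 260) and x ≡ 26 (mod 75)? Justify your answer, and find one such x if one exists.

No, no such integer exists.

gcd(260, 75) = 5. If x ≡ 69 (mod 260) and x ≡ 26 (mod 75), then x ≡ 69 (mod 5) and x ≡ 26 (mod 5).
These are incompatible: 69 − 26 = 43 is not divisible by 5.
Therefore no such x exists.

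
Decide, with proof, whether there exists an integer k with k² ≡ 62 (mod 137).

Apply Euler's criterion with the prime 137: 62 is a quadratic residue iff 62^68 ≡ 1 (mod 137), and a non-residue iff it is ≡ −1.
Squaring successively (mod 137): 62^2 = 3844 ≡ 8; 62^4 ≡ 8² = 64 ≡ 64; 62^8 ≡ 64² = 4096 ≡ 123; 62^16 ≡ 123² = 15129 ≡ 59; 62^32 ≡ 59² = 3481 ≡ 56; 62^64 ≡ 56² = 3136 ≡ 122.
Since 68 = 64 + 4, 62^68 ≡ 122 · 64; multiplying out mod 137: 122·64 = 7808 ≡ 136. Thus 62^68 ≡ 136 ≡ −1 (mod 137).
The value −1 means 62 is a non-residue modulo 137, so k² ≡ 62 (mod 137) is impossible.

No, no such integer exists.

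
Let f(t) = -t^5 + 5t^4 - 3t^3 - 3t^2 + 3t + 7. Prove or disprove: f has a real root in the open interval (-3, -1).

f(-3) = 700 and f(-1) = 10, both positive, so a sign-change argument is unavailable; we show f keeps this sign on the whole interval.
Shift to the endpoint -1: with t = -1 − u (0 < u < 2), one computes f(-1 − u) = u^5 + 10u^4 + 33u^3 + 46u^2 + 25u + 10.
The nonzero coefficients here are all positive, so for u > 0 every term is positive (or zero), and the constant term 10 is strictly positive.
Therefore f(t) > 0 throughout (-3, -1), and f has no zero there.

No.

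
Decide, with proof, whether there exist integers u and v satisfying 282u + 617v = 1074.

282 and 617 are coprime, so 282u + 617v ranges over all of ℤ.
Run the Euclidean algorithm on 617 and 282: 617 = 2·282 + 53, 282 = 5·53 + 17, 53 = 3·17 + 2, 17 = 8·2 + 1, 2 = 2·1 + 0.
Working back up the chain: 1 = 17 − 8·2 = 17 − 8·(53 − 3·17) = −8·53 + 25·17 = −8·53 + 25·(282 − 5·53) = 25·282 − 133·53 = 25·282 − 133·(617 − 2·282) = −133·617 + 291·282. So 282·291 + 617·(-133) = 1.
Multiplying through by 1074: u = 291·1074 = 312534, v = (-133)·1074 = -142842 is a solution.
The general solution is u = 312534 + 617k, v = -142842 − 282k; taking k = -506 gives the smaller pair u = 332, v = -150.
Check: 282·332 + 617·(-150) = 93624 − 92550 = 1074. ✓

u = 332, v = -150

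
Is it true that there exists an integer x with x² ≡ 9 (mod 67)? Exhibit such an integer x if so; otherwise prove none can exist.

x = 3

Take x = 3. Then 3² = 9, and since 0 ≤ 9 < 67 this is already reduced: 3² ≡ 9 (mod 67).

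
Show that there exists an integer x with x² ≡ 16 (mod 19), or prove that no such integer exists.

Take x = 15. Then 15² = 225 = 11·19 + 16, so 15² ≡ 16 (mod 19).

x = 15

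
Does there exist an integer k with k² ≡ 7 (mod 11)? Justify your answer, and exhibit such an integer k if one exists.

No such integer exists.

Computing k² mod 11 for k = 0, 1, …, 5 (enough, by the symmetry k ↦ 11 − k) gives 0, 1, 4, 9, 5, 3.
So the quadratic residues mod 11 are {0, 1, 3, 4, 5, 9}, and 7 is not among them.
Therefore k² ≡ 7 (mod 11) has no solution.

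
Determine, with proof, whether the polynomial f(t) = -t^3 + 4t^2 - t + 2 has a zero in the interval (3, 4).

Such a root exists.

f(3) = 8 and f(4) = -2, which have opposite signs.
As a polynomial, f is continuous on every closed interval.
By the Intermediate Value Theorem, f takes the value 0 somewhere in the open interval.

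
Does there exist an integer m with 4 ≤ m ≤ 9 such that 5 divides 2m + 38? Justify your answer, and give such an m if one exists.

m = 6

Try m = 6: 2·6 + 38 = 50 = 10·5, which is divisible by 5.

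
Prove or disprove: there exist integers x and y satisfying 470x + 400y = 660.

gcd(470, 400) = 10, and 10 divides 660, so integer solutions exist.
Dividing through by 10 reduces the equation to 47x + 40y = 66.
Euclidean algorithm: 47 = 1·40 + 7, 40 = 5·7 + 5, 7 = 1·5 + 2, 5 = 2·2 + 1, 2 = 2·1 + 0.
Back-substituting, 1 = 5 − 2·2 = 5 − 2·(7 − 1·5) = −2·7 + 3·5 = −2·7 + 3·(40 − 5·7) = 3·40 − 17·7 = 3·40 − 17·(47 − 1·40) = −17·47 + 20·40; that is, 47·(-17) + 40·20 = 1.
Multiplying through by 66: x = (-17)·66 = -1122, y = 20·66 = 1320 is a solution.
Shifting by a multiple of (40, −47) keeps it a solution: x = -1122 + 29·40 = 38, y = 1320 − 29·47 = -43.
Indeed 470·38 + 400·(-43) = 17860 − 17200 = 660.

x = 38, y = -43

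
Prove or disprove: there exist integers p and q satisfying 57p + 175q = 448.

p = 14, q = -2

57 and 175 are coprime, so 57p + 175q ranges over all of ℤ.
Euclidean algorithm: 175 = 3·57 + 4, 57 = 14·4 + 1, 4 = 4·1 + 0.
Working back up the chain: 1 = 57 − 14·4 = 57 − 14·(175 − 3·57) = −14·175 + 43·57. So 57·43 + 175·(-14) = 1.
Multiplying through by 448: p = 43·448 = 19264, q = (-14)·448 = -6272 is a solution.
Shifting by a multiple of (175, −57) keeps it a solution: p = 19264 − 110·175 = 14, q = -6272 + 110·57 = -2.
Check: 57·14 + 175·(-2) = 798 − 350 = 448. ✓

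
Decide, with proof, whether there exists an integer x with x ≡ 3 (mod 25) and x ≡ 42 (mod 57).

x = 1353

Since 25 and 57 share no common factor, CRT says the pair of congruences has a solution (unique mod 1425).
Write x = 3 + 25t and require 3 + 25t ≡ 42 (mod 57), i.e. 25t ≡ 39 (mod 57).
Invert 25 mod 57 by the Euclidean algorithm: 57 = 2·25 + 7, 25 = 3·7 + 4, 7 = 1·4 + 3, 4 = 1·3 + 1, 3 = 3·1 + 0; back-substituting, 1 = 4 − 1·3 = 4 − (7 − 1·4) = −7 + 2·4 = −7 + 2·(25 − 3·7) = 2·25 − 7·7 = 2·25 − 7·(57 − 2·25) = −7·57 + 16·25. Hence 25·16 ≡ 1, so 25⁻¹ ≡ 16 (mod 57).
Therefore t ≡ 16·39 = 624 ≡ 54 (mod 57).
With t = 54: x = 3 + 25·54 = 1353.
Verify: 1353 = 54·25 + 3 and 1353 = 23·57 + 42. ✓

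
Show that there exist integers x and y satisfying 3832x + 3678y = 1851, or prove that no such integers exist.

Both 3832 and 3678 are divisible by gcd(3832, 3678) = 2, hence so is any combination 3832x + 3678y.
However 1851 leaves remainder 1 on division by 2.
So the equation is unsolvable over ℤ.

No, no such integers exist.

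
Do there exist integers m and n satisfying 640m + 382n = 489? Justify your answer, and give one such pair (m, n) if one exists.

Any value of 640m + 382n is a multiple of gcd(640, 382) = 2.
But 489 = 2·244 + 1, so 2 ∤ 489.
So the equation is unsolvable over ℤ.

No such integers exist.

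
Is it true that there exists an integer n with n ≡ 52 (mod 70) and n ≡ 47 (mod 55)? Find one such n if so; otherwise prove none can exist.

n = 542

gcd(70, 55) = 5. A simultaneous solution exists iff 52 ≡ 47 (mod 5); here 52 mod 5 = 2 = 47 mod 5, so it does.
List candidates n ≡ 52 (mod 70): 52, 122, 192, 262, 332, 402, 472, 542. Modulo 55 these are 52, 12, 27, 42, 2, 17, 32, 47; 542 gives 47 as required.
Check: 542 mod 70 = 52, 542 mod 55 = 47. ✓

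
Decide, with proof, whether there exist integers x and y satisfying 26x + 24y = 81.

gcd(26, 24) = 2, so every integer of the form 26x + 24y is a multiple of 2.
But 81 = 2·40 + 1, so 2 ∤ 81.
Hence no integers x, y satisfy the equation.

No, no such integers exist.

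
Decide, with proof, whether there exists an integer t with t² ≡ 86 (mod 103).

103 is prime, so by Euler's criterion 86 is a square mod 103 iff 86^((103−1)/2) = 86^51 ≡ 1 (mod 103).
Repeated squaring mod 103: 86^2 = 7396 ≡ 83; 86^4 ≡ 83² = 6889 ≡ 91; 86^8 ≡ 91² = 8281 ≡ 41; 86^16 ≡ 41² = 1681 ≡ 33; 86^32 ≡ 33² = 1089 ≡ 59.
Since 51 = 32 + 16 + 2 + 1, 86^51 ≡ 59 · 33 · 83 · 86; multiplying out mod 103: 59·33 = 1947 ≡ 93, then 93·83 = 7719 ≡ 97, then 97·86 = 8342 ≡ 102. Thus 86^51 ≡ 102 ≡ −1 (mod 103).
The value −1 means 86 is a non-residue modulo 103, so t² ≡ 86 (mod 103) is impossible.

There is no such integer.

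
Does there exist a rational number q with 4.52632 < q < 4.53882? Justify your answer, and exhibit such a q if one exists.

Scale by 13: the interval becomes (58.84216, 59.00466), which contains the integer 59.
Dividing back, 4.52632 < 59/13 < 4.53882, and 59/13 is rational.

q = 59/13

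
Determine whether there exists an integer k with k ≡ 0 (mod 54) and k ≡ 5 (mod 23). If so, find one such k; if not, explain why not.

gcd(54, 23) = 1, so the Chinese Remainder Theorem guarantees exactly one residue class mod 1242 satisfying both.
Write k = 0 + 54t and require 0 + 54t ≡ 5 (mod 23), i.e. 54t ≡ 5 (mod 23).
54 ≡ 8 (mod 23), so this reads 8t ≡ 5 (mod 23). Since 8·3 = 24 = 1·23 + 1, the inverse of 8 mod 23 is 3.
Therefore t ≡ 3·5 = 15 (mod 23).
Taking t = 15 gives k = 0 + 54·15 = 810.
Indeed 810 ≡ 0 (mod 54) and 810 ≡ 5 (mod 23).

k = 810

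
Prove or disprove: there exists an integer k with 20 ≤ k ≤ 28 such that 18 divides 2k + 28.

k = 22

At k = 22 we get 2·22 + 28 = 72, and 72 = 18·4.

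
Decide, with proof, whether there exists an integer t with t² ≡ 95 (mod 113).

t = 35 works: 35² = 1225, and 1225 − 95 = 1130 = 10·113.

t = 35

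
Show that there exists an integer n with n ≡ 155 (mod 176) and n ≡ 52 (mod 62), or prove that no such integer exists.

gcd(176, 62) = 2. If n ≡ 155 (mod 176) and n ≡ 52 (mod 62), then n ≡ 155 (mod 2) and n ≡ 52 (mod 2).
But 155 mod 2 = 1 while 52 mod 2 = 0, a contradiction.
Therefore no such n exists.

There is no such integer.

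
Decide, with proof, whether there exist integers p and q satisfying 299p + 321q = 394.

299 and 321 are coprime, so 299p + 321q ranges over all of ℤ.
Euclidean algorithm: 321 = 1·299 + 22, 299 = 13·22 + 13, 22 = 1·13 + 9, 13 = 1·9 + 4, 9 = 2·4 + 1, 4 = 4·1 + 0.
Unwinding: 1 = 9 − 2·4 = 9 − 2·(13 − 1·9) = −2·13 + 3·9 = −2·13 + 3·(22 − 1·13) = 3·22 − 5·13 = 3·22 − 5·(299 − 13·22) = −5·299 + 68·22 = −5·299 + 68·(321 − 1·299) = 68·321 − 73·299, i.e. 299·(-73) + 321·68 = 1.
Times 394: 299·(-28762) + 321·26792 = 394, so (-28762, 26792) solves it.
Adding 90·321 to p and subtracting 90·299 from q gives the tidier solution (128, -118).
Indeed 299·128 + 321·(-118) = 38272 − 37878 = 394.

p = 128, q = -118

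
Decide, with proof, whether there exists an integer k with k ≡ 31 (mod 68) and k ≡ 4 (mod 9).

k = 31

gcd(68, 9) = 1, so the Chinese Remainder Theorem guarantees exactly one residue class mod 612 satisfying both.
Any solution of the first congruence is k = 31 + 68t; substituting into the second, 68t ≡ 4 − 31 ≡ 0 (mod 9).
68 ≡ 5 (mod 9), so this reads 5t ≡ 0 (mod 9). t = 0 satisfies this.
Taking t = 0 gives k = 31 + 68·0 = 31.
Check: 31 mod 68 = 31, 31 mod 9 = 4. ✓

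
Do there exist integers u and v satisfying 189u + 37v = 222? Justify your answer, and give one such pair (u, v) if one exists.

189 and 37 are coprime, so 189u + 37v ranges over all of ℤ.
Run the Euclidean algorithm on 189 and 37: 189 = 5·37 + 4, 37 = 9·4 + 1, 4 = 4·1 + 0.
Back-substituting, 1 = 37 − 9·4 = 37 − 9·(189 − 5·37) = −9·189 + 46·37; that is, 189·(-9) + 37·46 = 1.
Times 222: 189·(-1998) + 37·10212 = 222, so (-1998, 10212) solves it.
Shifting by a multiple of (37, −189) keeps it a solution: u = -1998 + 54·37 = 0, v = 10212 − 54·189 = 6.
Indeed 189·0 + 37·6 = 0 + 222 = 222.

u = 0, v = 6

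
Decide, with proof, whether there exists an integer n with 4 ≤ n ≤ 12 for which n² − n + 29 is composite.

At n = 12: 12² − 12 + 29 = 161 = 7·23, which is composite.

n = 12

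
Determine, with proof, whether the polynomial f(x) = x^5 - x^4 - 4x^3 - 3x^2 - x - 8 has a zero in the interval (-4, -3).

No such root exists.

f(-4) = -1076 and f(-3) = -248, both negative, so a sign-change argument is unavailable; we show f keeps this sign on the whole interval.
Substitute x = -3 − u, where 0 < u < 1 on the interval. Expanding, f(-3 − u) = -u^5 - 16u^4 - 98u^3 - 291u^2 - 422u - 248.
All 6 nonzero coefficients of this polynomial in u are negative; hence for u > 0 the value is a sum of negative terms (the constant -248 among them).
So f is strictly negative on (-4, -3); no root exists in the interval.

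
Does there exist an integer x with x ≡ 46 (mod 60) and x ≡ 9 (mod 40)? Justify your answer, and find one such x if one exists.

No such integer exists.

Both moduli are multiples of 20 = gcd(60, 40), so any solution would satisfy x ≡ 46 and x ≡ 9 modulo 20 simultaneously.
However 46 ≡ 6 and 9 ≡ 9 (mod 20), and 6 ≠ 9.
So no integer satisfies both congruences.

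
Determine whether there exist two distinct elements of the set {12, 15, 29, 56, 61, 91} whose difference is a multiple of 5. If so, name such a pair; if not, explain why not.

Reduce each element mod 5: 12↦2, 15↦0, 29↦4, 56↦1, 61↦1, 91↦1. The residue 1 repeats (at 56 and 61), and 61 − 56 = 5 = 1·5.

Yes: 56 and 61.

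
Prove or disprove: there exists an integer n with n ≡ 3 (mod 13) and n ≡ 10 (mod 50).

n = 510

Since 13 and 50 share no common factor, CRT says the pair of congruences has a solution (unique mod 650).
Write n = 3 + 13t and require 3 + 13t ≡ 10 (mod 50), i.e. 13t ≡ 7 (mod 50).
Since 13·27 = 351 = 7·50 + 1, the inverse of 13 mod 50 is 27.
Therefore t ≡ 27·7 = 189 ≡ 39 (mod 50).
Taking t = 39 gives n = 3 + 13·39 = 510.
Verify: 510 = 39·13 + 3 and 510 = 10·50 + 10. ✓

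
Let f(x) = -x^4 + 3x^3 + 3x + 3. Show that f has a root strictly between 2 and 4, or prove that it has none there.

Such a root exists.

f(2) = 17 and f(4) = -49, which have opposite signs.
Since f is a polynomial it is continuous on [2, 4].
By the Intermediate Value Theorem, f takes the value 0 somewhere in the open interval.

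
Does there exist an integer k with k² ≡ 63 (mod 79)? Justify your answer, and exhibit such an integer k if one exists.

Apply Euler's criterion with the prime 79: 63 is a quadratic residue iff 63^39 ≡ 1 (mod 79), and a non-residue iff it is ≡ −1.
Repeated squaring mod 79: 63^2 = 3969 ≡ 19; 63^4 ≡ 19² = 361 ≡ 45; 63^8 ≡ 45² = 2025 ≡ 50; 63^16 ≡ 50² = 2500 ≡ 51; 63^32 ≡ 51² = 2601 ≡ 73.
Since 39 = 32 + 4 + 2 + 1, 63^39 ≡ 73 · 45 · 19 · 63; multiplying out mod 79: 73·45 = 3285 ≡ 46, then 46·19 = 874 ≡ 5, then 5·63 = 315 ≡ 78. Thus 63^39 ≡ 78 ≡ −1 (mod 79).
By Euler's criterion 63 is a quadratic non-residue mod 79: no k satisfies k² ≡ 63 (mod 79).

No such integer exists.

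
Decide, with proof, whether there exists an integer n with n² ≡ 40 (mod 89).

Take n = 29. Then 29² = 841 = 9·89 + 40, so 29² ≡ 40 (mod 89).

n = 29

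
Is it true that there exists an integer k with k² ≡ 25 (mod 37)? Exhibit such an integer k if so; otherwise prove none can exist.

k = 32 works: 32² = 1024, and 1024 − 25 = 999 = 27·37.

k = 32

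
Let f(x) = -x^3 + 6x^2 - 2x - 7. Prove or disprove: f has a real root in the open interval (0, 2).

Yes, f has a root in the interval.

f(0) = -7 and f(2) = 5, which have opposite signs.
f is continuous everywhere (it is a polynomial), in particular on [0, 2].
By the Intermediate Value Theorem, f takes the value 0 somewhere in the open interval.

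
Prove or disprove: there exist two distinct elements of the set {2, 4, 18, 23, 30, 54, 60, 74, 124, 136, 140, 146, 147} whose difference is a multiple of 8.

Yes: 2 and 18.

Both 2 and 18 leave remainder 2 on division by 8; their difference 16 = 2·8 is a multiple of 8.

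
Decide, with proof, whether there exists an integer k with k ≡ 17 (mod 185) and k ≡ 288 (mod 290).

No, no such integer exists.

gcd(185, 290) = 5. If k ≡ 17 (mod 185) and k ≡ 288 (mod 290), then k ≡ 17 (mod 5) and k ≡ 288 (mod 5).
However 17 ≡ 2 and 288 ≡ 3 (mod 5), and 2 ≠ 3.
Therefore no such k exists.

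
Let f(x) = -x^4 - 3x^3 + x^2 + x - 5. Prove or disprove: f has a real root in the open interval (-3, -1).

f(-3) = 1 and f(-1) = -3, which have opposite signs.
f is continuous everywhere (it is a polynomial), in particular on [-3, -1].
By the Intermediate Value Theorem f must vanish at some point of (-3, -1).

Such a root exists.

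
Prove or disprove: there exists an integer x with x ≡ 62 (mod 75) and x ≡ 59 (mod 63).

Here gcd(75, 63) = 3, and both 62 and 59 leave remainder 2 mod 3, so the system is consistent.
The integers ≡ 62 (mod 75) are 62, 137, 212, 287, 362, 437, …; their remainders mod 63 are 62, 11, 23, 35, 47, 59, so x = 437 is the first that is ≡ 59 (mod 63).
Indeed 437 ≡ 62 (mod 75) and 437 ≡ 59 (mod 63).

x = 437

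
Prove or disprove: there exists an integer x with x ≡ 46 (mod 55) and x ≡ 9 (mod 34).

x = 1641

gcd(55, 34) = 1, so the Chinese Remainder Theorem guarantees exactly one residue class mod 1870 satisfying both.
Any solution of the first congruence is x = 46 + 55t; substituting into the second, 55t ≡ 9 − 46 ≡ 31 (mod 34).
55 ≡ 21 (mod 34), so this reads 21t ≡ 31 (mod 34). Note 21·13 = 273 ≡ 1 (mod 34) (as 273 − 1 = 8·34), so 21⁻¹ ≡ 13.
Therefore t ≡ 13·31 = 403 ≡ 29 (mod 34).
Taking t = 29 gives x = 46 + 55·29 = 1641.
Check: 1641 mod 55 = 46, 1641 mod 34 = 9. ✓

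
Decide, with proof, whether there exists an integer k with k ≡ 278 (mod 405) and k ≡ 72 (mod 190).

There is no such integer.

Both moduli are multiples of 5 = gcd(405, 190), so any solution would satisfy k ≡ 278 and k ≡ 72 modulo 5 simultaneously.
But 278 mod 5 = 3 while 72 mod 5 = 2, a contradiction.
So no integer satisfies both congruences.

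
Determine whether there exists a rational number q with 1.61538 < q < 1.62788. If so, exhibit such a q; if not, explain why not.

Multiplying by 8: 8·1.61538 = 12.92304 and 8·1.62788 = 13.02304, so the integer 13 lies strictly between them.
Hence 13/8 is a rational number with 1.61538 < 13/8 < 1.62788.

q = 13/8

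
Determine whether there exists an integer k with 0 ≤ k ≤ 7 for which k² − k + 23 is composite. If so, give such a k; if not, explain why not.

At k = 4: 4² − 4 + 23 = 35 = 5·7, which is composite.

k = 4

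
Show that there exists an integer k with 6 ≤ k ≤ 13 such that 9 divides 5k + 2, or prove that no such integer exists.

At k = 6, 5·6 + 2 = 32 ≡ 5 (mod 9), and each step in k adds 5, giving residues 5, 1, 6, 2, 7, 3, 8, 4 for k = 6, 7, …, 13.
The residue 0 does not occur, so no k in [6, 13] makes 5k + 2 a multiple of 9.

There is no such integer k in that range.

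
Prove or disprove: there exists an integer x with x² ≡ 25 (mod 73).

x = 68

x = 68 works: 68² = 4624, and 4624 − 25 = 4599 = 63·73.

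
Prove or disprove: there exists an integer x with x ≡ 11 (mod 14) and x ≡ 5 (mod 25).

x = 305

Since 14 and 25 share no common factor, CRT says the pair of congruences has a solution (unique mod 350).
Any solution of the first congruence is x = 11 + 14t; substituting into the second, 14t ≡ 5 − 11 ≡ 19 (mod 25).
Note 14·9 = 126 ≡ 1 (mod 25) (as 126 − 1 = 5·25), so 14⁻¹ ≡ 9.
Therefore t ≡ 9·19 = 171 ≡ 21 (mod 25).
Taking t = 21 gives x = 11 + 14·21 = 305.
Verify: 305 = 21·14 + 11 and 305 = 12·25 + 5. ✓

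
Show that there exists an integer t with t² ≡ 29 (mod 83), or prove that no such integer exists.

t = 64

t = 64 works: 64² = 4096, and 4096 − 29 = 4067 = 49·83.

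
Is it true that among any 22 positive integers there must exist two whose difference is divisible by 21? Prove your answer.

Yes, this is always true.

There are exactly 21 possible remainders on division by 21.
Placing 22 integers into 21 classes, some class receives at least two — say a and b.
Their difference a − b is then a multiple of 21.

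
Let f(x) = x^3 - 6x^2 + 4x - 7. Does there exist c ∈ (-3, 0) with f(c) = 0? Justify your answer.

The endpoint values f(-3) = -100 and f(0) = -7 are both negative. Claim: f(x) < 0 for every x in (-3, 0).
Shift to the endpoint 0: with x = −u (0 < u < 3), one computes f(−u) = -u^3 - 6u^2 - 4u - 7.
All 4 nonzero coefficients of this polynomial in u are negative; hence for u > 0 the value is a sum of negative terms (the constant -7 among them).
Therefore f(x) < 0 throughout (-3, 0), and f has no zero there.

No.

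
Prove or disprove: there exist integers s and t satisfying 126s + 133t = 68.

Any value of 126s + 133t is a multiple of gcd(126, 133) = 7.
However 68 leaves remainder 5 on division by 7.
Hence no integers s, t satisfy the equation.

There are no such integers.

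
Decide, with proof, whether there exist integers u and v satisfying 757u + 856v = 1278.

Since gcd(757, 856) = 1, every integer is an integer combination of 757 and 856.
Euclidean algorithm: 856 = 1·757 + 99, 757 = 7·99 + 64, 99 = 1·64 + 35, 64 = 1·35 + 29, 35 = 1·29 + 6, 29 = 4·6 + 5, 6 = 1·5 + 1, 5 = 5·1 + 0.
Back-substituting, 1 = 6 − 1·5 = 6 − (29 − 4·6) = −29 + 5·6 = −29 + 5·(35 − 1·29) = 5·35 − 6·29 = 5·35 − 6·(64 − 1·35) = −6·64 + 11·35 = −6·64 + 11·(99 − 1·64) = 11·99 − 17·64 = 11·99 − 17·(757 − 7·99) = −17·757 + 130·99 = −17·757 + 130·(856 − 1·757) = 130·856 − 147·757; that is, 757·(-147) + 856·130 = 1.
Multiplying through by 1278: u = (-147)·1278 = -187866, v = 130·1278 = 166140 is a solution.
Adding 220·856 to u and subtracting 220·757 from v gives the tidier solution (454, -400).
Indeed 757·454 + 856·(-400) = 343678 − 342400 = 1278.

u = 454, v = -400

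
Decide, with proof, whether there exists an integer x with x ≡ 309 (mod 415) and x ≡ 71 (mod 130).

Both moduli are multiples of 5 = gcd(415, 130), so any solution would satisfy x ≡ 309 and x ≡ 71 modulo 5 simultaneously.
But 309 mod 5 = 4 while 71 mod 5 = 1, a contradiction.
Therefore no such x exists.

No such integer exists.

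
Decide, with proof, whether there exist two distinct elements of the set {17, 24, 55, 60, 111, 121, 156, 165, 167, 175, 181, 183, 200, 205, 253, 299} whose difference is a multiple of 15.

Both 17 and 167 leave remainder 2 on division by 15; their difference 150 = 10·15 is a multiple of 15.

The pair (17, 167) works.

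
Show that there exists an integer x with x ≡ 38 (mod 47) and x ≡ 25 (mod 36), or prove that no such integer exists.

gcd(47, 36) = 1, so the Chinese Remainder Theorem guarantees exactly one residue class mod 1692 satisfying both.
Write x = 38 + 47t and require 38 + 47t ≡ 25 (mod 36), i.e. 47t ≡ 23 (mod 36).
47 ≡ 11 (mod 36), so this reads 11t ≡ 23 (mod 36). Invert 11 mod 36 by the Euclidean algorithm: 36 = 3·11 + 3, 11 = 3·3 + 2, 3 = 1·2 + 1, 2 = 2·1 + 0; back-substituting, 1 = 3 − 1·2 = 3 − (11 − 3·3) = −11 + 4·3 = −11 + 4·(36 − 3·11) = 4·36 − 13·11. Hence 11·(-13) ≡ 1, so 11⁻¹ ≡ -13 ≡ 23 (mod 36).
Therefore t ≡ 23·23 = 529 ≡ 25 (mod 36).
With t = 25: x = 38 + 47·25 = 1213.
Check: 1213 mod 47 = 38, 1213 mod 36 = 25. ✓

x = 1213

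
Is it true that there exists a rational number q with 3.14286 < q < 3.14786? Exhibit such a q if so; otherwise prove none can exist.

q = 107/34

Look for a denominator N such that an integer falls strictly between N·3.14286 and N·3.14786. N = 34 works: 34·3.14286 = 106.85724 < 107 < 107.02724 = 34·3.14786.
Hence 107/34 is a rational number with 3.14286 < 107/34 < 3.14786.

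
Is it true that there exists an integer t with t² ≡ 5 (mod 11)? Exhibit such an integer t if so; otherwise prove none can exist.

t = 7

Take t = 7. Then 7² = 49 = 4·11 + 5, so 7² ≡ 5 (mod 11).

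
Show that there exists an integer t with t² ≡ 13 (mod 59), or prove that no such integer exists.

There is no such integer.

59 is prime, so by Euler's criterion 13 is a square mod 59 iff 13^((59−1)/2) = 13^29 ≡ 1 (mod 59).
Repeated squaring mod 59: 13^2 = 169 ≡ 51; 13^4 ≡ 51² = 2601 ≡ 5; 13^8 ≡ 5² = 25 ≡ 25; 13^16 ≡ 25² = 625 ≡ 35.
Since 29 = 16 + 8 + 4 + 1, 13^29 ≡ 35 · 25 · 5 · 13; multiplying out mod 59: 35·25 = 875 ≡ 49, then 49·5 = 245 ≡ 9, then 9·13 = 117 ≡ 58. Thus 13^29 ≡ 58 ≡ −1 (mod 59).
By Euler's criterion 13 is a quadratic non-residue mod 59: no t satisfies t² ≡ 13 (mod 59).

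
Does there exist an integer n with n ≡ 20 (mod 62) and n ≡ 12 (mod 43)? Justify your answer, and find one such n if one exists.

n = 1818

Since 62 and 43 share no common factor, CRT says the pair of congruences has a solution (unique mod 2666).
Any solution of the first congruence is n = 20 + 62t; substituting into the second, 62t ≡ 12 − 20 ≡ 35 (mod 43).
62 ≡ 19 (mod 43), so this reads 19t ≡ 35 (mod 43). To invert 19 modulo 43: 43 = 2·19 + 5, 19 = 3·5 + 4, 5 = 1·4 + 1, 4 = 4·1 + 0, and unwinding, 1 = 5 − 1·4 = 5 − (19 − 3·5) = −19 + 4·5 = −19 + 4·(43 − 2·19) = 4·43 − 9·19. Thus 19⁻¹ ≡ -9 ≡ 34 (mod 43).
Therefore t ≡ 34·35 = 1190 ≡ 29 (mod 43).
Taking t = 29 gives n = 20 + 62·29 = 1818.
Check: 1818 mod 62 = 20, 1818 mod 43 = 12. ✓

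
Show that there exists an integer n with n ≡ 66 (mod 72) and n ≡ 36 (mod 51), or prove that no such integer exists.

gcd(72, 51) = 3. A simultaneous solution exists iff 66 ≡ 36 (mod 3); here 66 mod 3 = 0 = 36 mod 3, so it does.
List candidates n ≡ 66 (mod 72): 66, 138. Modulo 51 these are 15, 36; 138 gives 36 as required.
Indeed 138 ≡ 66 (mod 72) and 138 ≡ 36 (mod 51).

n = 138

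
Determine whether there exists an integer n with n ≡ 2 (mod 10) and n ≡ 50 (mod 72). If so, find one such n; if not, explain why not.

The moduli are not coprime: gcd(10, 72) = 2. Compatibility requires 2 ∣ (50 − 2) = 48, which holds, so solutions exist.
Put n = 2 + 10t, so we need 10t ≡ 48 (mod 72), equivalently (divide by 2) 5t ≡ 24 (mod 36).
Note 5·29 = 145 ≡ 1 (mod 36) (as 145 − 1 = 4·36), so 5⁻¹ ≡ 29.
Therefore t ≡ 29·24 = 696 ≡ 12 (mod 36).
Then n = 2 + 10·12 = 122.
Verify: 122 = 12·10 + 2 and 122 = 1·72 + 50. ✓

n = 122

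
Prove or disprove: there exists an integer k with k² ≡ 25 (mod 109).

k = 5

Take k = 5. Then 5² = 25, and since 0 ≤ 25 < 109 this is already reduced: 5² ≡ 25 (mod 109).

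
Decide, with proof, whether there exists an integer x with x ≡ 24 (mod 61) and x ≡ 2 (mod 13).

x = 756

gcd(61, 13) = 1, so the Chinese Remainder Theorem guarantees exactly one residue class mod 793 satisfying both.
Write x = 24 + 61t and require 24 + 61t ≡ 2 (mod 13), i.e. 61t ≡ 4 (mod 13).
61 ≡ 9 (mod 13), so this reads 9t ≡ 4 (mod 13). Note 9·3 = 27 ≡ 1 (mod 13) (as 27 − 1 = 2·13), so 9⁻¹ ≡ 3.
Therefore t ≡ 3·4 = 12 (mod 13).
Taking t = 12 gives x = 24 + 61·12 = 756.
Indeed 756 ≡ 24 (mod 61) and 756 ≡ 2 (mod 13).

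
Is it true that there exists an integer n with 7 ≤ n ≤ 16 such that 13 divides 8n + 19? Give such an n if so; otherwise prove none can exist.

Try n = 9: 8·9 + 19 = 91 = 7·13, which is divisible by 13.

n = 9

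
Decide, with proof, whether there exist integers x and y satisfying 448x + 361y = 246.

Since gcd(448, 361) = 1, every integer is an integer combination of 448 and 361.
Euclidean algorithm: 448 = 1·361 + 87, 361 = 4·87 + 13, 87 = 6·13 + 9, 13 = 1·9 + 4, 9 = 2·4 + 1, 4 = 4·1 + 0.
Working back up the chain: 1 = 9 − 2·4 = 9 − 2·(13 − 1·9) = −2·13 + 3·9 = −2·13 + 3·(87 − 6·13) = 3·87 − 20·13 = 3·87 − 20·(361 − 4·87) = −20·361 + 83·87 = −20·361 + 83·(448 − 1·361) = 83·448 − 103·361. So 448·83 + 361·(-103) = 1.
Scaling by 246 gives the particular solution (x, y) = (20418, -25338).
Shifting by a multiple of (361, −448) keeps it a solution: x = 20418 − 56·361 = 202, y = -25338 + 56·448 = -250.
Check: 448·202 + 361·(-250) = 90496 − 90250 = 246. ✓

x = 202, y = -250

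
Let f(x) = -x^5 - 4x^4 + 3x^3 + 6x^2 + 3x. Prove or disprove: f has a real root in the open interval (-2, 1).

Yes, f has a root in the interval.

f(-2) = -38 and f(1) = 7, which have opposite signs.
As a polynomial, f is continuous on every closed interval.
By the Intermediate Value Theorem, f takes the value 0 somewhere in the open interval.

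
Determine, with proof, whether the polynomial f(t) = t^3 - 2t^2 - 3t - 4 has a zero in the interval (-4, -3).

The endpoint values f(-4) = -88 and f(-3) = -40 are both negative. Claim: f(t) < 0 for every t in (-4, -3).
Shift to the endpoint -3: with t = -3 − u (0 < u < 1), one computes f(-3 − u) = -u^3 - 11u^2 - 36u - 40.
All 4 nonzero coefficients of this polynomial in u are negative; hence for u > 0 the value is a sum of negative terms (the constant -40 among them).
Therefore f(t) < 0 throughout (-4, -3), and f has no zero there.

No.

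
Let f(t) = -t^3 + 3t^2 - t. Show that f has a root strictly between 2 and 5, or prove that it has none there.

Yes, f has a root in the interval.

f(2) = 2 and f(5) = -55, which have opposite signs.
As a polynomial, f is continuous on every closed interval.
By the Intermediate Value Theorem f must vanish at some point of (2, 5).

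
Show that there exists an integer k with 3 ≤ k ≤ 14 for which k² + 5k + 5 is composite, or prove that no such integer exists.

k = 10

At k = 10: 10² + 5·10 + 5 = 155 = 5·31, which is composite.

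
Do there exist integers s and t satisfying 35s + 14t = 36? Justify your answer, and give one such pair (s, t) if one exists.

gcd(35, 14) = 7, so every integer of the form 35s + 14t is a multiple of 7.
But 36 is not a multiple of 7 (it leaves remainder 1).
Therefore 35s + 14t = 36 has no solution in integers.

There are no such integers.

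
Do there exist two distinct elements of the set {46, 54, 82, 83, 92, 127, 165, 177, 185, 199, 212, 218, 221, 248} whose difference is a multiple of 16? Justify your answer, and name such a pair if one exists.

Two integers differ by a multiple of 16 exactly when they have the same residue mod 16. The residues are 46↦14, 54↦6, 82↦2, 83↦3, 92↦12, 127↦15, 165↦5, 177↦1, 185↦9, 199↦7, 212↦4, 218↦10, 221↦13, 248↦8.
All 14 residues are distinct, so no two elements differ by a multiple of 16.

No, no such pair exists.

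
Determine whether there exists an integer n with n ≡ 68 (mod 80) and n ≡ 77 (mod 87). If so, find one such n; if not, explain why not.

n = 2948

The moduli 80 and 87 are coprime, so by the Chinese Remainder Theorem a unique solution modulo 6960 exists.
Any solution of the first congruence is n = 68 + 80t; substituting into the second, 80t ≡ 77 − 68 ≡ 9 (mod 87).
Invert 80 mod 87 by the Euclidean algorithm: 87 = 1·80 + 7, 80 = 11·7 + 3, 7 = 2·3 + 1, 3 = 3·1 + 0; back-substituting, 1 = 7 − 2·3 = 7 − 2·(80 − 11·7) = −2·80 + 23·7 = −2·80 + 23·(87 − 1·80) = 23·87 − 25·80. Hence 80·(-25) ≡ 1, so 80⁻¹ ≡ -25 ≡ 62 (mod 87).
Therefore t ≡ 62·9 = 558 ≡ 36 (mod 87).
Taking t = 36 gives n = 68 + 80·36 = 2948.
Check: 2948 mod 80 = 68, 2948 mod 87 = 77. ✓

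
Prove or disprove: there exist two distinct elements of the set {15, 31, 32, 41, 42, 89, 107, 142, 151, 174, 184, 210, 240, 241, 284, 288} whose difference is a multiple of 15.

Both 15 and 210 leave remainder 0 on division by 15; their difference 195 = 13·15 is a multiple of 15.

15 and 210 are such a pair.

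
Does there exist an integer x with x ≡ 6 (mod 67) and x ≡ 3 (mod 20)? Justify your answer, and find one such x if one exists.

Since 67 and 20 share no common factor, CRT says the pair of congruences has a solution (unique mod 1340).
Any solution of the first congruence is x = 6 + 67t; substituting into the second, 67t ≡ 3 − 6 ≡ 17 (mod 20).
67 ≡ 7 (mod 20), so this reads 7t ≡ 17 (mod 20). To invert 7 modulo 20: 20 = 2·7 + 6, 7 = 1·6 + 1, 6 = 6·1 + 0, and unwinding, 1 = 7 − 1·6 = 7 − (20 − 2·7) = −20 + 3·7. Thus 7⁻¹ ≡ 3 (mod 20).
Multiplying by 3: t ≡ 3·17 = 51 ≡ 11 (mod 20).
With t = 11: x = 6 + 67·11 = 743.
Check: 743 mod 67 = 6, 743 mod 20 = 3. ✓

x = 743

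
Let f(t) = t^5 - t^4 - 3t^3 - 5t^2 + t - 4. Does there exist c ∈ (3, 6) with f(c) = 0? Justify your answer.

No such root exists.

The endpoint values f(3) = 35 and f(6) = 5654 are both positive. Claim: f(t) > 0 for every t in (3, 6).
Substitute t = 3 + u, where 0 < u < 3 on the interval. Expanding, f(3 + u) = u^5 + 14u^4 + 75u^3 + 184u^2 + 187u + 35.
All 6 nonzero coefficients of this polynomial in u are positive; hence for u > 0 the value is a sum of positive terms (the constant 35 among them).
Therefore f(t) > 0 throughout (3, 6), and f has no zero there.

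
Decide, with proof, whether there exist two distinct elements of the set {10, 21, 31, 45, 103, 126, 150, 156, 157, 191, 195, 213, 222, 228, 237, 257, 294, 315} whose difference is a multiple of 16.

The pair (21, 213) works.

21 mod 16 = 5 and 213 mod 16 = 5, so 213 − 21 = 192 = 12·16.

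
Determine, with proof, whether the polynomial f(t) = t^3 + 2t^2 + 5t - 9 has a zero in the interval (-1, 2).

f(-1) = -13 and f(2) = 17, which have opposite signs.
As a polynomial, f is continuous on every closed interval.
By the Intermediate Value Theorem f must vanish at some point of (-1, 2).

Yes, f has a root in the interval.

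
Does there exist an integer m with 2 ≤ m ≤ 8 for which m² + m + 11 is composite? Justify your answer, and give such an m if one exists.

The values for m = 2, 3, …, 8 are 17, 23, 31, 41, 53, 67, 83, and each of these is prime.
So no value in the range makes the expression composite.

No such integer m in that range exists.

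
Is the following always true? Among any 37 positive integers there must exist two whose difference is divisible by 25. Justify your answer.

Partition the integers by their residue mod 25; there are 25 classes.
With 37 integers and only 25 classes, the pigeonhole principle forces two of them, say a and b, into the same class.
Equal remainders mean a − b ≡ 0 (mod 25), so 25 divides their difference.

True.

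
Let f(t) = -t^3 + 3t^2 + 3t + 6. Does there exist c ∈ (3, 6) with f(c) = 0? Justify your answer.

Yes, such a c exists.

f(3) = 15 and f(6) = -84, which have opposite signs.
f is continuous everywhere (it is a polynomial), in particular on [3, 6].
By the Intermediate Value Theorem, f takes the value 0 somewhere in the open interval.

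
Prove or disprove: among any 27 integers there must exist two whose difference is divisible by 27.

Consider the 27 integers 12, 13, …, 38. They lie in distinct residue classes modulo 27, since 27 ≤ 27.
Any two of them differ by at most 26 < 27 and by at least 1, so no difference is a multiple of 27.

No; for instance {12, 13, 14, 15, 16, 17, 18, 19, 20, 21, 22, 23, 24, 25, 26, 27, 28, 29, 30, 31, 32, 33, 34, 35, 36, 37, 38} is a counterexample.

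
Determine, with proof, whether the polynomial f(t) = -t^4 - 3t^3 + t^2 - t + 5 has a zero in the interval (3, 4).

No.

The endpoint values f(3) = -151 and f(4) = -431 are both negative. Claim: f(t) < 0 for every t in (3, 4).
Substitute t = 3 + u, where 0 < u < 1 on the interval. Expanding, f(3 + u) = -u^4 - 15u^3 - 80u^2 - 184u - 151.
All 5 nonzero coefficients of this polynomial in u are negative; hence for u > 0 the value is a sum of negative terms (the constant -151 among them).
So f is strictly negative on (3, 4); no root exists in the interval.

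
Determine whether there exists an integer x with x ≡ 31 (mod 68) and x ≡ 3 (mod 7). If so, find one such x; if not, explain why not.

The moduli 68 and 7 are coprime, so by the Chinese Remainder Theorem a unique solution modulo 476 exists.
Write x = 31 + 68t and require 31 + 68t ≡ 3 (mod 7), i.e. 68t ≡ 0 (mod 7).
68 ≡ 5 (mod 7), so this reads 5t ≡ 0 (mod 7). t = 0 satisfies this.
Taking t = 0 gives x = 31 + 68·0 = 31.
Check: 31 mod 68 = 31, 31 mod 7 = 3. ✓

x = 31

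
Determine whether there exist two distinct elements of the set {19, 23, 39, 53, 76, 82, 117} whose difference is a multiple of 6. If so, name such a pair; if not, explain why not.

Yes: 23 and 53.

23 mod 6 = 5 and 53 mod 6 = 5, so 53 − 23 = 30 = 5·6.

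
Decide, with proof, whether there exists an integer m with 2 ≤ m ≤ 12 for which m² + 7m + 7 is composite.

At m = 10: 10² + 7·10 + 7 = 177 = 3·59, which is composite.

m = 10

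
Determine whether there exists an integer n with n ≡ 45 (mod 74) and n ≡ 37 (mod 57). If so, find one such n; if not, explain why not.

gcd(74, 57) = 1, so the Chinese Remainder Theorem guarantees exactly one residue class mod 4218 satisfying both.
Write n = 45 + 74t and require 45 + 74t ≡ 37 (mod 57), i.e. 74t ≡ 49 (mod 57).
74 ≡ 17 (mod 57), so this reads 17t ≡ 49 (mod 57). Invert 17 mod 57 by the Euclidean algorithm: 57 = 3·17 + 6, 17 = 2·6 + 5, 6 = 1·5 + 1, 5 = 5·1 + 0; back-substituting, 1 = 6 − 1·5 = 6 − (17 − 2·6) = −17 + 3·6 = −17 + 3·(57 − 3·17) = 3·57 − 10·17. Hence 17·(-10) ≡ 1, so 17⁻¹ ≡ -10 ≡ 47 (mod 57).
Therefore t ≡ 47·49 = 2303 ≡ 23 (mod 57).
Taking t = 23 gives n = 45 + 74·23 = 1747.
Check: 1747 mod 74 = 45, 1747 mod 57 = 37. ✓

n = 1747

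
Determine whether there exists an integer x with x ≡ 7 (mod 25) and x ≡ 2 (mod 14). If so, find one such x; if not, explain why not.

x = 282

The moduli 25 and 14 are coprime, so by the Chinese Remainder Theorem a unique solution modulo 350 exists.
Any solution of the first congruence is x = 7 + 25t; substituting into the second, 25t ≡ 2 − 7 ≡ 9 (mod 14).
25 ≡ 11 (mod 14), so this reads 11t ≡ 9 (mod 14). Note 11·9 = 99 ≡ 1 (mod 14) (as 99 − 1 = 7·14), so 11⁻¹ ≡ 9.
Therefore t ≡ 9·9 = 81 ≡ 11 (mod 14).
Taking t = 11 gives x = 7 + 25·11 = 282.
Check: 282 mod 25 = 7, 282 mod 14 = 2. ✓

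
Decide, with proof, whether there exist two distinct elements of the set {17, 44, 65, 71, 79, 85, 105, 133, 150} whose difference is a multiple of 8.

Reduce each element mod 8: 17↦1, 44↦4, 65↦1, 71↦7, 79↦7, 85↦5, 105↦1, 133↦5, 150↦6. The residue 1 repeats (at 17 and 65), and 65 − 17 = 48 = 6·8.

17 and 65 are such a pair.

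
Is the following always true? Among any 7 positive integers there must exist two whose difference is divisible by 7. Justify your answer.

Consider the 7 integers 18, 19, …, 24. They lie in distinct residue classes modulo 7, since 7 ≤ 7.
The differences between them range over 1, …, 6, none of which is divisible by 7.

No; for instance {18, 19, 20, 21, 22, 23, 24} is a counterexample.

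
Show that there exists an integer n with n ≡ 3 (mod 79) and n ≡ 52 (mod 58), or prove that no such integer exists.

n = 3242

The moduli 79 and 58 are coprime, so by the Chinese Remainder Theorem a unique solution modulo 4582 exists.
Any solution of the first congruence is n = 3 + 79t; substituting into the second, 79t ≡ 52 − 3 ≡ 49 (mod 58).
79 ≡ 21 (mod 58), so this reads 21t ≡ 49 (mod 58). Since 21·47 = 987 = 17·58 + 1, the inverse of 21 mod 58 is 47.
Multiplying by 47: t ≡ 47·49 = 2303 ≡ 41 (mod 58).
With t = 41: n = 3 + 79·41 = 3242.
Verify: 3242 = 41·79 + 3 and 3242 = 55·58 + 52. ✓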